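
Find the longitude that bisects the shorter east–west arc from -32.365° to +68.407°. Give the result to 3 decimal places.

+18.021°

Signed shortest Δλ from -32.365° to +68.407° is +100.772°.
Midpoint longitude = -32.365° + (+100.772°)/2 = -32.365° + 50.386° = +18.021°.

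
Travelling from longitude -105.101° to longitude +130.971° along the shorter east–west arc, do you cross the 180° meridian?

Naïve |130.971 − -105.101| = 236.072° > 180°, so the shorter arc goes the other way round — across 180°.
Signed shortest Δλ = ((130.971 − -105.101 + 180) mod 360) − 180 = -123.928°.
Going west by 123.928° from -105.101° passes through 180° before reaching +130.971°.

Yes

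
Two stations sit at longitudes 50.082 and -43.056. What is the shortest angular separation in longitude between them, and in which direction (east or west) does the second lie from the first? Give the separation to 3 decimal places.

93.138° west

Raw difference: -43.056 − 50.082 = -93.138°.
Normalise into (−180°, 180°]: -93.138° stays -93.138°.
Negative ⇒ the second point lies to the west; separation 93.138°.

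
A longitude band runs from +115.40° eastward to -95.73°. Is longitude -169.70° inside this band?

Band width going east from +115.40° to -95.73°: ((-95.73 − 115.40) mod 360) = 148.87°.
Offset of -169.70° east of the west edge: ((-169.70 − 115.40) mod 360) = 74.90°.
74.90° ≤ 148.87° ⇒ inside.

Yes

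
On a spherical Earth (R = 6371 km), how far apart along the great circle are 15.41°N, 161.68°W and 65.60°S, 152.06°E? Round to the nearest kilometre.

Δλ = 152.06 − -161.68 = 313.74°; wrapped into (−180°, 180°]: -46.26°.
Δφ = -65.60 − 15.41 = -81.01°.
a = sin²(Δφ/2) + cos φ₁ · cos φ₂ · sin²(Δλ/2) = 0.483322.
c = 2·atan2(√a, √(1−a)) = 1.53743 rad → d = 6371·c ≈ 9794.99 km.

9795 km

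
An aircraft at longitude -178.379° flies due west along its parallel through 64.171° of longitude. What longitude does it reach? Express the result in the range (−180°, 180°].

+117.450°

Start at -178.379°; shift −64.171° → -242.550°.
-242.550° lies outside (−180°, 180°]; add 360° → +117.450°.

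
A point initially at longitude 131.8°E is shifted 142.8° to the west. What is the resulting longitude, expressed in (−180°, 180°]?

Start at +131.8°; shift −142.8° → -11.0°.
-11.0° already lies in (−180°, 180°].

11.0°W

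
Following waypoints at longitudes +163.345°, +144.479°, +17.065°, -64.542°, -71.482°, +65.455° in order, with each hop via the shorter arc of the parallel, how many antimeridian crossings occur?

Leg 1: +163.345° → +144.479°, shortest Δλ = -18.866° (west) — does not cross 180°.
Leg 2: +144.479° → +17.065°, shortest Δλ = -127.414° (west) — does not cross 180°.
Leg 3: +17.065° → -64.542°, shortest Δλ = -81.607° (west) — does not cross 180°.
Leg 4: -64.542° → -71.482°, shortest Δλ = -6.94° (west) — does not cross 180°.
Leg 5: -71.482° → +65.455°, shortest Δλ = 136.937° (east) — does not cross 180°.
Total crossings: 0.

0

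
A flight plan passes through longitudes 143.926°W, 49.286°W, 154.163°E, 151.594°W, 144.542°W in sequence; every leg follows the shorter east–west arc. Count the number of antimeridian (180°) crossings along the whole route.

2

Leg 1: -143.926° → -49.286°, shortest Δλ = 94.64° (east) — does not cross 180°.
Leg 2: -49.286° → +154.163°, shortest Δλ = -156.551° (west) — crosses 180°.
Leg 3: +154.163° → -151.594°, shortest Δλ = 54.243° (east) — crosses 180°.
Leg 4: -151.594° → -144.542°, shortest Δλ = 7.052° (east) — does not cross 180°.
Total crossings: 2.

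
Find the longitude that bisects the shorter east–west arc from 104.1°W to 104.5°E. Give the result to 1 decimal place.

Signed shortest Δλ from -104.1° to +104.5° is -151.4°.
Midpoint longitude = -104.1° + (-151.4°)/2 = -104.1° − 75.7° = -179.8°.
(The naïve average (-104.1 + +104.5)/2 = 0.2° is on the wrong side of the globe.)

179.8°W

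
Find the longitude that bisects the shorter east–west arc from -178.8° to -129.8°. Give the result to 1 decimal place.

-154.3°

Signed shortest Δλ from -178.8° to -129.8° is +49.0°.
Midpoint longitude = -178.8° + (+49.0°)/2 = -178.8° + 24.5° = -154.3°.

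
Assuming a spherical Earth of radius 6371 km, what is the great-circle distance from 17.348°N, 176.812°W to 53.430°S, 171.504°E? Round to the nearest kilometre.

7949 km

Δλ = 171.504 − -176.812 = 348.316°; wrapped into (−180°, 180°]: -11.684°.
Δφ = -53.430 − 17.348 = -70.778°.
a = sin²(Δφ/2) + cos φ₁ · cos φ₂ · sin²(Δλ/2) = 0.341277.
c = 2·atan2(√a, √(1−a)) = 1.24776 rad → d = 6371·c ≈ 7949.49 km.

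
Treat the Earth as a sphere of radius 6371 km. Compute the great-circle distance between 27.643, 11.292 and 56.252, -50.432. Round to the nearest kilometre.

5756 km

Δλ = -50.432 − 11.292 = -61.724°.
Δφ = 56.252 − 27.643 = 28.609°.
a = sin²(Δφ/2) + cos φ₁ · cos φ₂ · sin²(Δλ/2) = 0.190545.
c = 2·atan2(√a, √(1−a)) = 0.90344 rad → d = 6371·c ≈ 5755.83 km.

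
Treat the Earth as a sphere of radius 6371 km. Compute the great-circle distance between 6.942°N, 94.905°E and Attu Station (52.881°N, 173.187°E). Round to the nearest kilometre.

Δλ = 173.187 − 94.905 = 78.282°.
Δφ = 52.881 − 6.942 = 45.939°.
a = sin²(Δφ/2) + cos φ₁ · cos φ₂ · sin²(Δλ/2) = 0.390980.
c = 2·atan2(√a, √(1−a)) = 1.35099 rad → d = 6371·c ≈ 8607.17 km.

8607 km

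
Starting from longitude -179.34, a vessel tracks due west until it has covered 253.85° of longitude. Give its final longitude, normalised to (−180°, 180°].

-73.19°

Start at -179.34°; shift −253.85° → -433.19°.
-433.19° lies outside (−180°, 180°]; add 360° → -73.19°.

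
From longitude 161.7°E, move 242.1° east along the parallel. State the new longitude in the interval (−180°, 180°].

Start at +161.7°; shift +242.1° → +403.8°.
+403.8° lies outside (−180°, 180°]; subtract 360° → +43.8°.

43.8°E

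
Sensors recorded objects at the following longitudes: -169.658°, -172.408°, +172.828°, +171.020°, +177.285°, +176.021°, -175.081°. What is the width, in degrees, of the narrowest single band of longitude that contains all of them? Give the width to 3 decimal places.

19.322°

Sort the longitudes: -175.081°, -172.408°, -169.658°, +171.020°, +172.828°, +176.021°, +177.285°.
Eastward gaps between consecutive values (wrapping around): 2.673°, 2.750°, 340.678°, 1.808°, 3.193°, 1.264°, 7.634°.
Largest gap = 340.678° ⇒ minimal covering band is its complement: 360° − 340.678° = 19.322°.
Band runs from +171.020° eastward to -169.658°, crossing the antimeridian.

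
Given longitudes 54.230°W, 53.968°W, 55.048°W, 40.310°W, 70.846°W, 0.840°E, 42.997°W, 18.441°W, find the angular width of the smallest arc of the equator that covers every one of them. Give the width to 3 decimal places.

71.686°

Sort the longitudes: -70.846°, -55.048°, -54.230°, -53.968°, -42.997°, -40.310°, -18.441°, +0.840°.
Eastward gaps between consecutive values (wrapping around): 15.798°, 0.818°, 0.262°, 10.971°, 2.687°, 21.869°, 19.281°, 288.314°.
Largest gap = 288.314° ⇒ minimal covering band is its complement: 360° − 288.314° = 71.686°.
Band runs from -70.846° eastward to +0.840°.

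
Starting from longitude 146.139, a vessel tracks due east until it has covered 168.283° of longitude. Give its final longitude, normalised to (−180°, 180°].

-45.578°

Start at +146.139°; shift +168.283° → +314.422°.
+314.422° lies outside (−180°, 180°]; subtract 360° → -45.578°.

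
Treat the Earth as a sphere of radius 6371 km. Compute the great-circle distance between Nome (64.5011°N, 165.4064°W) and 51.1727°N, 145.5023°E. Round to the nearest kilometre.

Δλ = 145.5023 − -165.4064 = 310.9087°; wrapped into (−180°, 180°]: -49.0913°.
Δφ = 51.1727 − 64.5011 = -13.3284°.
a = sin²(Δφ/2) + cos φ₁ · cos φ₂ · sin²(Δλ/2) = 0.060046.
c = 2·atan2(√a, √(1−a)) = 0.49513 rad → d = 6371·c ≈ 3154.47 km.

3154 km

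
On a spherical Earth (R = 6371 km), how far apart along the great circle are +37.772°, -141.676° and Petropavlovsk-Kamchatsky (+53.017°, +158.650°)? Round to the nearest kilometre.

Δλ = 158.650 − -141.676 = 300.326°; wrapped into (−180°, 180°]: -59.674°.
Δφ = 53.017 − 37.772 = 15.245°.
a = sin²(Δφ/2) + cos φ₁ · cos φ₂ · sin²(Δλ/2) = 0.135305.
c = 2·atan2(√a, √(1−a)) = 0.75337 rad → d = 6371·c ≈ 4799.70 km.

4800 km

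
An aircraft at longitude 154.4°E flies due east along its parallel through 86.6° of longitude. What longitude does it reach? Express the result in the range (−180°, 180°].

119.0°W

Start at +154.4°; shift +86.6° → +241.0°.
+241.0° lies outside (−180°, 180°]; subtract 360° → -119.0°.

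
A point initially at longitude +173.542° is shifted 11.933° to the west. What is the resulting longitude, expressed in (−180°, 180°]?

+161.609°

Start at +173.542°; shift −11.933° → +161.609°.
+161.609° already lies in (−180°, 180°].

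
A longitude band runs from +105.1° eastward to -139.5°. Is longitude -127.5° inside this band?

No

Band width going east from +105.1° to -139.5°: ((-139.5 − 105.1) mod 360) = 115.4°.
Offset of -127.5° east of the west edge: ((-127.5 − 105.1) mod 360) = 127.4°.
127.4° > 115.4° ⇒ outside.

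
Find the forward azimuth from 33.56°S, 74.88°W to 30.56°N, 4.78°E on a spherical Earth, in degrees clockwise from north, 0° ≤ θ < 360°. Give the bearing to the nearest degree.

59°

Δλ = 4.78 − -74.88 = 79.66°.
θ = atan2( sin Δλ · cos φ₂ , cos φ₁ · sin φ₂ − sin φ₁ · cos φ₂ · cos Δλ )
  = atan2(0.84711, 0.50913) = 58.993° → normalised to [0°, 360°): 58.993°.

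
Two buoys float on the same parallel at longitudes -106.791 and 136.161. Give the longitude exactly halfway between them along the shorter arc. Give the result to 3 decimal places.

Signed shortest Δλ from -106.791° to +136.161° is -117.048°.
Midpoint longitude = -106.791° + (-117.048°)/2 = -106.791° − 58.524° = -165.315°.
(The naïve average (-106.791 + +136.161)/2 = 14.685° is on the wrong side of the globe.)

-165.315°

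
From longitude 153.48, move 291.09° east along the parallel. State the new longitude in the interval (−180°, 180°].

Start at +153.48°; shift +291.09° → +444.57°.
+444.57° lies outside (−180°, 180°]; subtract 360° → +84.57°.

+84.57°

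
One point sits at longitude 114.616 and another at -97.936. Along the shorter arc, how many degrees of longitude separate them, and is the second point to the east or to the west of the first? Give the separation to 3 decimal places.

Raw difference: -97.936 − 114.616 = -212.552°.
Normalise into (−180°, 180°]: -212.552° + 360° = 147.448°.
Positive ⇒ the second point lies to the east; separation 147.448°.

147.448° east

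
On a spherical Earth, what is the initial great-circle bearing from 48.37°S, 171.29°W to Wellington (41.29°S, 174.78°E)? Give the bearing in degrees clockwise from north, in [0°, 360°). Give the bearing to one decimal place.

Δλ = 174.78 − -171.29 = 346.07°; wrapped into (−180°, 180°]: -13.93°.
θ = atan2( sin Δλ · cos φ₂ , cos φ₁ · sin φ₂ − sin φ₁ · cos φ₂ · cos Δλ )
  = atan2(-0.18088, 0.10674) = -59.456° → normalised to [0°, 360°): 300.544°.

300.5°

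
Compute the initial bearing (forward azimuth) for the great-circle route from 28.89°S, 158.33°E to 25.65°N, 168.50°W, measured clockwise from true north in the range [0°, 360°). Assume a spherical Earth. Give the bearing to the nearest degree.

Δλ = -168.50 − 158.33 = -326.83°; wrapped into (−180°, 180°]: 33.17°.
θ = atan2( sin Δλ · cos φ₂ , cos φ₁ · sin φ₂ − sin φ₁ · cos φ₂ · cos Δλ )
  = atan2(0.49321, 0.74355) = 33.557° → normalised to [0°, 360°): 33.557°.

34°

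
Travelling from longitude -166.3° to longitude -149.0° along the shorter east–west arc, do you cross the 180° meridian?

No

Signed shortest Δλ = ((-149.0 − -166.3 + 180) mod 360) − 180 = 17.3°.
Going east by 17.3° from -166.3° reaches -149.0° without touching 180°.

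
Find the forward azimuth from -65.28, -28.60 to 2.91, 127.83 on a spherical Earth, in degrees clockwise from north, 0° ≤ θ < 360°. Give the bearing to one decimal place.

153.8°

Δλ = 127.83 − -28.60 = 156.43°.
θ = atan2( sin Δλ · cos φ₂ , cos φ₁ · sin φ₂ − sin φ₁ · cos φ₂ · cos Δλ )
  = atan2(0.39935, -0.81028) = 153.763° → normalised to [0°, 360°): 153.763°.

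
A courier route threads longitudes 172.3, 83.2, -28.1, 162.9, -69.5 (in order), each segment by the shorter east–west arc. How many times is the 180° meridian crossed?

Leg 1: +172.3° → +83.2°, shortest Δλ = -89.1° (west) — does not cross 180°.
Leg 2: +83.2° → -28.1°, shortest Δλ = -111.3° (west) — does not cross 180°.
Leg 3: -28.1° → +162.9°, shortest Δλ = -169.0° (west) — crosses 180°.
Leg 4: +162.9° → -69.5°, shortest Δλ = 127.6° (east) — crosses 180°.
Total crossings: 2.

2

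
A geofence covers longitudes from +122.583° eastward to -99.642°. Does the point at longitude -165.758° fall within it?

Yes

Band width going east from +122.583° to -99.642°: ((-99.642 − 122.583) mod 360) = 137.775°.
Offset of -165.758° east of the west edge: ((-165.758 − 122.583) mod 360) = 71.659°.
71.659° ≤ 137.775° ⇒ inside.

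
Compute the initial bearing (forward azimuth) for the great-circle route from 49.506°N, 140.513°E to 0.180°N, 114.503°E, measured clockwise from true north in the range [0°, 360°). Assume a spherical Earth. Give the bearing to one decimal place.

212.8°

Δλ = 114.503 − 140.513 = -26.010°.
θ = atan2( sin Δλ · cos φ₂ , cos φ₁ · sin φ₂ − sin φ₁ · cos φ₂ · cos Δλ )
  = atan2(-0.43853, -0.68141) = -147.236° → normalised to [0°, 360°): 212.764°.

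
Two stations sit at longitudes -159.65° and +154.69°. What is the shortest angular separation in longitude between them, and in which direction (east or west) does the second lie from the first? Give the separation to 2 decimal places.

Raw difference: 154.69 − -159.65 = 314.34°.
Normalise into (−180°, 180°]: 314.34° − 360° = -45.66°.
Negative ⇒ the second point lies to the west; separation 45.66°.

45.66° west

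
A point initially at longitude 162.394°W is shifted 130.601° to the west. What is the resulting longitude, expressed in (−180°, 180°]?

67.005°E

Start at -162.394°; shift −130.601° → -292.995°.
-292.995° lies outside (−180°, 180°]; add 360° → +67.005°.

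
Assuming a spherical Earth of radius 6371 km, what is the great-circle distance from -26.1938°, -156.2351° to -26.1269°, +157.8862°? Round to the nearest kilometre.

Δλ = 157.8862 − -156.2351 = 314.1213°; wrapped into (−180°, 180°]: -45.8787°.
Δφ = -26.1269 − -26.1938 = 0.0669°.
a = sin²(Δφ/2) + cos φ₁ · cos φ₂ · sin²(Δλ/2) = 0.122382.
c = 2·atan2(√a, √(1−a)) = 0.71478 rad → d = 6371·c ≈ 4553.88 km.

4554 km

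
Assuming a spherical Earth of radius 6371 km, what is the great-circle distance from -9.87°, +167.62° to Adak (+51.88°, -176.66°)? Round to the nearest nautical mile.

Δλ = -176.66 − 167.62 = -344.28°; wrapped into (−180°, 180°]: 15.72°.
Δφ = 51.88 − -9.87 = 61.75°.
a = sin²(Δφ/2) + cos φ₁ · cos φ₂ · sin²(Δλ/2) = 0.274714.
c = 2·atan2(√a, √(1−a)) = 1.10339 rad → d = 6371·c ≈ 7029.70 km ≈ 3795.73 nmi.

3796 nmi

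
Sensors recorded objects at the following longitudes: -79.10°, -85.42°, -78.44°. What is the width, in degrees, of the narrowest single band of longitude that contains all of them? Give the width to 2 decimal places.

Sort the longitudes: -85.42°, -79.10°, -78.44°.
Eastward gaps between consecutive values (wrapping around): 6.32°, 0.66°, 353.02°.
Largest gap = 353.02° ⇒ minimal covering band is its complement: 360° − 353.02° = 6.98°.
Band runs from -85.42° eastward to -78.44°.

6.98°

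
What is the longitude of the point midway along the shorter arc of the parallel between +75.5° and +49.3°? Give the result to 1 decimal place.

+62.4°

Signed shortest Δλ from +75.5° to +49.3° is -26.2°.
Midpoint longitude = +75.5° + (-26.2°)/2 = +75.5° − 13.1° = +62.4°.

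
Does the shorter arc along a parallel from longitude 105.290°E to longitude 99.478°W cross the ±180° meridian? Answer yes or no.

Yes

Naïve |-99.478 − 105.290| = 204.768° > 180°, so the shorter arc goes the other way round — across 180°.
Signed shortest Δλ = ((-99.478 − 105.290 + 180) mod 360) − 180 = 155.232°.
Going east by 155.232° from +105.290° passes through 180° before reaching -99.478°.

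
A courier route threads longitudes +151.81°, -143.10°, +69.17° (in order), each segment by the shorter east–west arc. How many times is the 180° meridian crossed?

Leg 1: +151.81° → -143.10°, shortest Δλ = 65.09° (east) — crosses 180°.
Leg 2: -143.10° → +69.17°, shortest Δλ = -147.73° (west) — crosses 180°.
Total crossings: 2.

2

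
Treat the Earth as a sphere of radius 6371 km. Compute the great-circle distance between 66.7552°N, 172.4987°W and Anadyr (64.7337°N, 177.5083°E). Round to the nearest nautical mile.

Δλ = 177.5083 − -172.4987 = 350.0070°; wrapped into (−180°, 180°]: -9.9930°.
Δφ = 64.7337 − 66.7552 = -2.0215°.
a = sin²(Δφ/2) + cos φ₁ · cos φ₂ · sin²(Δλ/2) = 0.001589.
c = 2·atan2(√a, √(1−a)) = 0.07974 rad → d = 6371·c ≈ 508.05 km ≈ 274.33 nmi.

274 nmi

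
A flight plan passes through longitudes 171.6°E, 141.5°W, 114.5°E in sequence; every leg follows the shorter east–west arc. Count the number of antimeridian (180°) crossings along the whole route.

2

Leg 1: +171.6° → -141.5°, shortest Δλ = 46.9° (east) — crosses 180°.
Leg 2: -141.5° → +114.5°, shortest Δλ = -104.0° (west) — crosses 180°.
Total crossings: 2.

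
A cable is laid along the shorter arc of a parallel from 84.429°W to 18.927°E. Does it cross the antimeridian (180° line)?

Signed shortest Δλ = ((18.927 − -84.429 + 180) mod 360) − 180 = 103.356°.
Going east by 103.356° from -84.429° reaches +18.927° without touching 180°.

No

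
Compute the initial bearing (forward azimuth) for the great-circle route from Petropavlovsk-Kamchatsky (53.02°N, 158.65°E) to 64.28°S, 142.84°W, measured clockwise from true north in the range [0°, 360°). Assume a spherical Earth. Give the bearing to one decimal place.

Δλ = -142.84 − 158.65 = -301.49°; wrapped into (−180°, 180°]: 58.51°.
θ = atan2( sin Δλ · cos φ₂ , cos φ₁ · sin φ₂ − sin φ₁ · cos φ₂ · cos Δλ )
  = atan2(0.37006, -0.72303) = 152.896° → normalised to [0°, 360°): 152.896°.

152.9°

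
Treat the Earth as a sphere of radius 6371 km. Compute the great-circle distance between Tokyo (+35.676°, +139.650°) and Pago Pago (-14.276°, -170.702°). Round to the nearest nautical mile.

4115 nmi

Δλ = -170.702 − 139.650 = -310.352°; wrapped into (−180°, 180°]: 49.648°.
Δφ = -14.276 − 35.676 = -49.952°.
a = sin²(Δφ/2) + cos φ₁ · cos φ₂ · sin²(Δλ/2) = 0.317044.
c = 2·atan2(√a, √(1−a)) = 1.19618 rad → d = 6371·c ≈ 7620.89 km ≈ 4114.95 nmi.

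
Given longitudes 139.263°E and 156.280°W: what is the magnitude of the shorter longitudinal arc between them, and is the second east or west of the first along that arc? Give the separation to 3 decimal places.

64.457° east

Raw difference: -156.280 − 139.263 = -295.543°.
Normalise into (−180°, 180°]: -295.543° + 360° = 64.457°.
Positive ⇒ the second point lies to the east; separation 64.457°.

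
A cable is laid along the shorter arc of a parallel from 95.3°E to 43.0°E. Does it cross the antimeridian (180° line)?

Signed shortest Δλ = ((43.0 − 95.3 + 180) mod 360) − 180 = -52.3°.
Going west by 52.3° from +95.3° reaches +43.0° without touching 180°.

No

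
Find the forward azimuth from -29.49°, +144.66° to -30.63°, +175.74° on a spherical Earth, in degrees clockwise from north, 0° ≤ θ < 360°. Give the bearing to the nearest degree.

100°

Δλ = 175.74 − 144.66 = 31.08°.
θ = atan2( sin Δλ · cos φ₂ , cos φ₁ · sin φ₂ − sin φ₁ · cos φ₂ · cos Δλ )
  = atan2(0.44421, -0.08070) = 100.297° → normalised to [0°, 360°): 100.297°.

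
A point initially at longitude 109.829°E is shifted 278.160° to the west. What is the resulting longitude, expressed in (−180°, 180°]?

168.331°W

Start at +109.829°; shift −278.160° → -168.331°.
-168.331° already lies in (−180°, 180°].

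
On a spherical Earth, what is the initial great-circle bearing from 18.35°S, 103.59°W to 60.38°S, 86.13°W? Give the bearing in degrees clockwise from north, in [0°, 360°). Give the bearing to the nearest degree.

Δλ = -86.13 − -103.59 = 17.46°.
θ = atan2( sin Δλ · cos φ₂ , cos φ₁ · sin φ₂ − sin φ₁ · cos φ₂ · cos Δλ )
  = atan2(0.14829, -0.67669) = 167.639° → normalised to [0°, 360°): 167.639°.

168°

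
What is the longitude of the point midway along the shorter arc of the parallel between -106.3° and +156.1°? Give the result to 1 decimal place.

Signed shortest Δλ from -106.3° to +156.1° is -97.6°.
Midpoint longitude = -106.3° + (-97.6°)/2 = -106.3° − 48.8° = -155.1°.
(The naïve average (-106.3 + +156.1)/2 = 24.9° is on the wrong side of the globe.)

-155.1°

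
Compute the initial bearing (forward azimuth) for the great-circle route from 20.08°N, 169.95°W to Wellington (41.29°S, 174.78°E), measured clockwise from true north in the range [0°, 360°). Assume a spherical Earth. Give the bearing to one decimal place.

Δλ = 174.78 − -169.95 = 344.73°; wrapped into (−180°, 180°]: -15.27°.
θ = atan2( sin Δλ · cos φ₂ , cos φ₁ · sin φ₂ − sin φ₁ · cos φ₂ · cos Δλ )
  = atan2(-0.19789, -0.86862) = -167.166° → normalised to [0°, 360°): 192.834°.

192.8°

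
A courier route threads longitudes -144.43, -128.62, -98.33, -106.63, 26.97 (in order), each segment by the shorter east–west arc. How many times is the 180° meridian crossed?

0

Leg 1: -144.43° → -128.62°, shortest Δλ = 15.81° (east) — does not cross 180°.
Leg 2: -128.62° → -98.33°, shortest Δλ = 30.29° (east) — does not cross 180°.
Leg 3: -98.33° → -106.63°, shortest Δλ = -8.3° (west) — does not cross 180°.
Leg 4: -106.63° → +26.97°, shortest Δλ = 133.6° (east) — does not cross 180°.
Total crossings: 0.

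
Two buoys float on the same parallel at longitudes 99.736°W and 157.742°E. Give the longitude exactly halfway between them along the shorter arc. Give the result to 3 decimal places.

150.997°W

Signed shortest Δλ from -99.736° to +157.742° is -102.522°.
Midpoint longitude = -99.736° + (-102.522°)/2 = -99.736° − 51.261° = -150.997°.
(The naïve average (-99.736 + +157.742)/2 = 29.003° is on the wrong side of the globe.)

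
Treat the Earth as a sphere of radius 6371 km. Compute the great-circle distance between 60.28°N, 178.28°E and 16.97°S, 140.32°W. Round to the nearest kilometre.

9355 km

Δλ = -140.32 − 178.28 = -318.60°; wrapped into (−180°, 180°]: 41.40°.
Δφ = -16.97 − 60.28 = -77.25°.
a = sin²(Δφ/2) + cos φ₁ · cos φ₂ · sin²(Δλ/2) = 0.448897.
c = 2·atan2(√a, √(1−a)) = 1.46841 rad → d = 6371·c ≈ 9355.25 km.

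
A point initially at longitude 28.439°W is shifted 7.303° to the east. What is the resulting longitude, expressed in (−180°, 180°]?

Start at -28.439°; shift +7.303° → -21.136°.
-21.136° already lies in (−180°, 180°].

21.136°W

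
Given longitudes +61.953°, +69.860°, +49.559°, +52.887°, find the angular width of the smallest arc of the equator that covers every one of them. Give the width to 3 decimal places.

20.301°

Sort the longitudes: +49.559°, +52.887°, +61.953°, +69.860°.
Eastward gaps between consecutive values (wrapping around): 3.328°, 9.066°, 7.907°, 339.699°.
Largest gap = 339.699° ⇒ minimal covering band is its complement: 360° − 339.699° = 20.301°.
Band runs from +49.559° eastward to +69.860°.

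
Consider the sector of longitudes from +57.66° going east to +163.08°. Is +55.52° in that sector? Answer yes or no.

No

Band width going east from +57.66° to +163.08°: ((163.08 − 57.66) mod 360) = 105.42°.
Offset of +55.52° east of the west edge: ((55.52 − 57.66) mod 360) = 357.86°.
357.86° > 105.42° ⇒ outside.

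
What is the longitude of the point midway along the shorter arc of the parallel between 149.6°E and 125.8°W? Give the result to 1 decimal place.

Signed shortest Δλ from +149.6° to -125.8° is +84.6°.
Midpoint longitude = +149.6° + (+84.6°)/2 = +149.6° + 42.3° = +191.9°.
Normalise into (−180°, 180°]: -168.1°.
(The naïve average (+149.6 + -125.8)/2 = 11.9° is on the wrong side of the globe.)

168.1°W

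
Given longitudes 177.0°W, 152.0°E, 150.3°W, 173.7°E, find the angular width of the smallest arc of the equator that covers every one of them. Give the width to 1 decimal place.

57.7°

Sort the longitudes: -177.0°, -150.3°, +152.0°, +173.7°.
Eastward gaps between consecutive values (wrapping around): 26.7°, 302.3°, 21.7°, 9.3°.
Largest gap = 302.3° ⇒ minimal covering band is its complement: 360° − 302.3° = 57.7°.
Band runs from +152.0° eastward to -150.3°, crossing the antimeridian.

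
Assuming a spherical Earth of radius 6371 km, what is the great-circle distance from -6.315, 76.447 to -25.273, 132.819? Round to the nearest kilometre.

Δλ = 132.819 − 76.447 = 56.372°.
Δφ = -25.273 − -6.315 = -18.958°.
a = sin²(Δφ/2) + cos φ₁ · cos φ₂ · sin²(Δλ/2) = 0.227644.
c = 2·atan2(√a, √(1−a)) = 0.99475 rad → d = 6371·c ≈ 6337.55 km.

6338 km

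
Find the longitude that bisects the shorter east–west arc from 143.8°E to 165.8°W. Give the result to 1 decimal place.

Signed shortest Δλ from +143.8° to -165.8° is +50.4°.
Midpoint longitude = +143.8° + (+50.4°)/2 = +143.8° + 25.2° = +169.0°.
(The naïve average (+143.8 + -165.8)/2 = -11.0° is on the wrong side of the globe.)

169.0°E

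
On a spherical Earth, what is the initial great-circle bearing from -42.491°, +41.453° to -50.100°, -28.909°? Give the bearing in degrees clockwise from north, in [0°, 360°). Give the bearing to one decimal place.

235.2°

Δλ = -28.909 − 41.453 = -70.362°.
θ = atan2( sin Δλ · cos φ₂ , cos φ₁ · sin φ₂ − sin φ₁ · cos φ₂ · cos Δλ )
  = atan2(-0.60414, -0.42008) = -124.812° → normalised to [0°, 360°): 235.188°.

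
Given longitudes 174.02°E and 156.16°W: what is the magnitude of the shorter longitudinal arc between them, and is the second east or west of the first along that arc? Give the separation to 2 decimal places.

29.82° east

Raw difference: -156.16 − 174.02 = -330.18°.
Normalise into (−180°, 180°]: -330.18° + 360° = 29.82°.
Positive ⇒ the second point lies to the east; separation 29.82°.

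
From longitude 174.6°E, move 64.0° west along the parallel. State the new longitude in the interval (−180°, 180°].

110.6°E

Start at +174.6°; shift −64.0° → +110.6°.
+110.6° already lies in (−180°, 180°].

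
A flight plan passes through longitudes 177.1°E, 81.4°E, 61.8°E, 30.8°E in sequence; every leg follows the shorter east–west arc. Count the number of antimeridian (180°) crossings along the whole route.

Leg 1: +177.1° → +81.4°, shortest Δλ = -95.7° (west) — does not cross 180°.
Leg 2: +81.4° → +61.8°, shortest Δλ = -19.6° (west) — does not cross 180°.
Leg 3: +61.8° → +30.8°, shortest Δλ = -31.0° (west) — does not cross 180°.
Total crossings: 0.

0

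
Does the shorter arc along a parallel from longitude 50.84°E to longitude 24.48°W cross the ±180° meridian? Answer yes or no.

Signed shortest Δλ = ((-24.48 − 50.84 + 180) mod 360) − 180 = -75.32°.
Going west by 75.32° from +50.84° reaches -24.48° without touching 180°.

No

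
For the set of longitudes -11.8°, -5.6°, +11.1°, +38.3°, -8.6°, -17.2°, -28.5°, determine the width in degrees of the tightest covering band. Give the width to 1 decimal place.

66.8°

Sort the longitudes: -28.5°, -17.2°, -11.8°, -8.6°, -5.6°, +11.1°, +38.3°.
Eastward gaps between consecutive values (wrapping around): 11.3°, 5.4°, 3.2°, 3.0°, 16.7°, 27.2°, 293.2°.
Largest gap = 293.2° ⇒ minimal covering band is its complement: 360° − 293.2° = 66.8°.
Band runs from -28.5° eastward to +38.3°.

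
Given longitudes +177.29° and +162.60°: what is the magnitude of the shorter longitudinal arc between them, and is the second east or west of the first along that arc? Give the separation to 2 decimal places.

14.69° west

Raw difference: 162.60 − 177.29 = -14.69°.
Normalise into (−180°, 180°]: -14.69° stays -14.69°.
Negative ⇒ the second point lies to the west; separation 14.69°.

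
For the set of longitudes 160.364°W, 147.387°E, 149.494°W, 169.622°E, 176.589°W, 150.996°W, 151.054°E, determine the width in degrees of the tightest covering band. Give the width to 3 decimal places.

Sort the longitudes: -176.589°, -160.364°, -150.996°, -149.494°, +147.387°, +151.054°, +169.622°.
Eastward gaps between consecutive values (wrapping around): 16.225°, 9.368°, 1.502°, 296.881°, 3.667°, 18.568°, 13.789°.
Largest gap = 296.881° ⇒ minimal covering band is its complement: 360° − 296.881° = 63.119°.
Band runs from +147.387° eastward to -149.494°, crossing the antimeridian.

63.119°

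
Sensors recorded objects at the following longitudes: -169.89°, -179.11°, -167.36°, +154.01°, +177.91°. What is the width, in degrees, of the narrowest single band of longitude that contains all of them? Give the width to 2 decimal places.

38.63°

Sort the longitudes: -179.11°, -169.89°, -167.36°, +154.01°, +177.91°.
Eastward gaps between consecutive values (wrapping around): 9.22°, 2.53°, 321.37°, 23.90°, 2.98°.
Largest gap = 321.37° ⇒ minimal covering band is its complement: 360° − 321.37° = 38.63°.
Band runs from +154.01° eastward to -167.36°, crossing the antimeridian.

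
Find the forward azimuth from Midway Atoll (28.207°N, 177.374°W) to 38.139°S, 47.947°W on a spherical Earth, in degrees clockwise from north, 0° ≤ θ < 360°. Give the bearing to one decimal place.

116.9°

Δλ = -47.947 − -177.374 = 129.427°.
θ = atan2( sin Δλ · cos φ₂ , cos φ₁ · sin φ₂ − sin φ₁ · cos φ₂ · cos Δλ )
  = atan2(0.60753, -0.30813) = 116.894° → normalised to [0°, 360°): 116.894°.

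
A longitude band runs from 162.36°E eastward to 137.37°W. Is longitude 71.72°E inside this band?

No

Band width going east from +162.36° to -137.37°: ((-137.37 − 162.36) mod 360) = 60.27°.
Offset of +71.72° east of the west edge: ((71.72 − 162.36) mod 360) = 269.36°.
269.36° > 60.27° ⇒ outside.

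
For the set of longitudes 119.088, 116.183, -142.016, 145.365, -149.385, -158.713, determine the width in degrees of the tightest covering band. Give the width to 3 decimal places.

101.801°

Sort the longitudes: -158.713°, -149.385°, -142.016°, +116.183°, +119.088°, +145.365°.
Eastward gaps between consecutive values (wrapping around): 9.328°, 7.369°, 258.199°, 2.905°, 26.277°, 55.922°.
Largest gap = 258.199° ⇒ minimal covering band is its complement: 360° − 258.199° = 101.801°.
Band runs from +116.183° eastward to -142.016°, crossing the antimeridian.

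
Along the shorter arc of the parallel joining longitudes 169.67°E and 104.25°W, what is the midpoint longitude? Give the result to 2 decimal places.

147.29°W

Signed shortest Δλ from +169.67° to -104.25° is +86.08°.
Midpoint longitude = +169.67° + (+86.08°)/2 = +169.67° + 43.04° = +212.71°.
Normalise into (−180°, 180°]: -147.29°.
(The naïve average (+169.67 + -104.25)/2 = 32.71° is on the wrong side of the globe.)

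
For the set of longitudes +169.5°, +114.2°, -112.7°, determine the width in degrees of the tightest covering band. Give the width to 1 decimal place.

Sort the longitudes: -112.7°, +114.2°, +169.5°.
Eastward gaps between consecutive values (wrapping around): 226.9°, 55.3°, 77.8°.
Largest gap = 226.9° ⇒ minimal covering band is its complement: 360° − 226.9° = 133.1°.
Band runs from +114.2° eastward to -112.7°, crossing the antimeridian.

133.1°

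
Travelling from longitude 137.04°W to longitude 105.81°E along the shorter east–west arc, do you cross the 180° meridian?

Naïve |105.81 − -137.04| = 242.85° > 180°, so the shorter arc goes the other way round — across 180°.
Signed shortest Δλ = ((105.81 − -137.04 + 180) mod 360) − 180 = -117.15°.
Going west by 117.15° from -137.04° passes through 180° before reaching +105.81°.

Yes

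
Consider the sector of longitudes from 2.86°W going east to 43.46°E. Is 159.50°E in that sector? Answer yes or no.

No

Band width going east from -2.86° to +43.46°: ((43.46 − -2.86) mod 360) = 46.32°.
Offset of +159.50° east of the west edge: ((159.50 − -2.86) mod 360) = 162.36°.
162.36° > 46.32° ⇒ outside.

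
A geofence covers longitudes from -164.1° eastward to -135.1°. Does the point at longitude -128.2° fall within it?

Band width going east from -164.1° to -135.1°: ((-135.1 − -164.1) mod 360) = 29.0°.
Offset of -128.2° east of the west edge: ((-128.2 − -164.1) mod 360) = 35.9°.
35.9° > 29.0° ⇒ outside.

No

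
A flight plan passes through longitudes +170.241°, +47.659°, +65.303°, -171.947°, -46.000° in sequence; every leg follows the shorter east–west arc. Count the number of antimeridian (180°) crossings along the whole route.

1

Leg 1: +170.241° → +47.659°, shortest Δλ = -122.582° (west) — does not cross 180°.
Leg 2: +47.659° → +65.303°, shortest Δλ = 17.644° (east) — does not cross 180°.
Leg 3: +65.303° → -171.947°, shortest Δλ = 122.75° (east) — crosses 180°.
Leg 4: -171.947° → -46.000°, shortest Δλ = 125.947° (east) — does not cross 180°.
Total crossings: 1.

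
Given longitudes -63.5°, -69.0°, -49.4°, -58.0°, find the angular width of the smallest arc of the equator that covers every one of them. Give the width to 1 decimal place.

Sort the longitudes: -69.0°, -63.5°, -58.0°, -49.4°.
Eastward gaps between consecutive values (wrapping around): 5.5°, 5.5°, 8.6°, 340.4°.
Largest gap = 340.4° ⇒ minimal covering band is its complement: 360° − 340.4° = 19.6°.
Band runs from -69.0° eastward to -49.4°.

19.6°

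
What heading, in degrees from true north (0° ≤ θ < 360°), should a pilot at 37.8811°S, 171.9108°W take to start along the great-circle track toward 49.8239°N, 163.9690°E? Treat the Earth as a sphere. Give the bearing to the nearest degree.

345°

Δλ = 163.9690 − -171.9108 = 335.8798°; wrapped into (−180°, 180°]: -24.1202°.
θ = atan2( sin Δλ · cos φ₂ , cos φ₁ · sin φ₂ − sin φ₁ · cos φ₂ · cos Δλ )
  = atan2(-0.26364, 0.96461) = -15.286° → normalised to [0°, 360°): 344.714°.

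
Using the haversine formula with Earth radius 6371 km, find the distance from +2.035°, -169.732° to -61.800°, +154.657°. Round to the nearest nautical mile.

4164 nmi

Δλ = 154.657 − -169.732 = 324.389°; wrapped into (−180°, 180°]: -35.611°.
Δφ = -61.800 − 2.035 = -63.835°.
a = sin²(Δφ/2) + cos φ₁ · cos φ₂ · sin²(Δλ/2) = 0.323679.
c = 2·atan2(√a, √(1−a)) = 1.21040 rad → d = 6371·c ≈ 7711.49 km ≈ 4163.87 nmi.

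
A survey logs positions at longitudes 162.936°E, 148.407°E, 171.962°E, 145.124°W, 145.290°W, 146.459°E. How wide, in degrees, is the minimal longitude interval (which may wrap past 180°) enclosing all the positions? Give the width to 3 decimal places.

Sort the longitudes: -145.290°, -145.124°, +146.459°, +148.407°, +162.936°, +171.962°.
Eastward gaps between consecutive values (wrapping around): 0.166°, 291.583°, 1.948°, 14.529°, 9.026°, 42.748°.
Largest gap = 291.583° ⇒ minimal covering band is its complement: 360° − 291.583° = 68.417°.
Band runs from +146.459° eastward to -145.124°, crossing the antimeridian.

68.417°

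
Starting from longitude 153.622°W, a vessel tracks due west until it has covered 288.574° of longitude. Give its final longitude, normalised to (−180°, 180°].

82.196°W

Start at -153.622°; shift −288.574° → -442.196°.
-442.196° lies outside (−180°, 180°]; add 360° → -82.196°.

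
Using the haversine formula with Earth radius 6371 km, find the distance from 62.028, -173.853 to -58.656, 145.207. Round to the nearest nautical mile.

Δλ = 145.207 − -173.853 = 319.060°; wrapped into (−180°, 180°]: -40.940°.
Δφ = -58.656 − 62.028 = -120.684°.
a = sin²(Δφ/2) + cos φ₁ · cos φ₂ · sin²(Δλ/2) = 0.784991.
c = 2·atan2(√a, √(1−a)) = 2.17728 rad → d = 6371·c ≈ 13871.45 km ≈ 7489.98 nmi.

7490 nmi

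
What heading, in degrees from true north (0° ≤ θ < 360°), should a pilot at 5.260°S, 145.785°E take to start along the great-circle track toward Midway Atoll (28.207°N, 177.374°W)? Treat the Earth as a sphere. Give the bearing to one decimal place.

Δλ = -177.374 − 145.785 = -323.159°; wrapped into (−180°, 180°]: 36.841°.
θ = atan2( sin Δλ · cos φ₂ , cos φ₁ · sin φ₂ − sin φ₁ · cos φ₂ · cos Δλ )
  = atan2(0.52839, 0.53532) = 44.627° → normalised to [0°, 360°): 44.627°.

44.6°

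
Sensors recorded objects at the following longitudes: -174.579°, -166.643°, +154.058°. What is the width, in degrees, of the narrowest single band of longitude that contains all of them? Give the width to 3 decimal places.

39.299°

Sort the longitudes: -174.579°, -166.643°, +154.058°.
Eastward gaps between consecutive values (wrapping around): 7.936°, 320.701°, 31.363°.
Largest gap = 320.701° ⇒ minimal covering band is its complement: 360° − 320.701° = 39.299°.
Band runs from +154.058° eastward to -166.643°, crossing the antimeridian.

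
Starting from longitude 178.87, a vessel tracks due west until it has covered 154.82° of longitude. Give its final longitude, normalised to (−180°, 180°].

Start at +178.87°; shift −154.82° → +24.05°.
+24.05° already lies in (−180°, 180°].

+24.05°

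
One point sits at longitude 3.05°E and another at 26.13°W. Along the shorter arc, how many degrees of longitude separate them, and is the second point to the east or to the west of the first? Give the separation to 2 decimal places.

29.18° west

Raw difference: -26.13 − 3.05 = -29.18°.
Normalise into (−180°, 180°]: -29.18° stays -29.18°.
Negative ⇒ the second point lies to the west; separation 29.18°.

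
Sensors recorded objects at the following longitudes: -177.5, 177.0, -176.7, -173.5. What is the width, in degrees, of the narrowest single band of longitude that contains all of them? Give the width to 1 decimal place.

Sort the longitudes: -177.5°, -176.7°, -173.5°, +177.0°.
Eastward gaps between consecutive values (wrapping around): 0.8°, 3.2°, 350.5°, 5.5°.
Largest gap = 350.5° ⇒ minimal covering band is its complement: 360° − 350.5° = 9.5°.
Band runs from +177.0° eastward to -173.5°, crossing the antimeridian.

9.5°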